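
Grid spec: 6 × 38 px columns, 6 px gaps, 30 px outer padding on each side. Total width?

Total width: 2·30 + 6·38 + 5·6 = 318 px.

318 px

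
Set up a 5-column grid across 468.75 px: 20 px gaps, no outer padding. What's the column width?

5 columns + 4 gaps: 5c + 4·20 = 468.75.
5c = 468.75 − 80 = 388.75, so c = 77.75 px.

77.75 px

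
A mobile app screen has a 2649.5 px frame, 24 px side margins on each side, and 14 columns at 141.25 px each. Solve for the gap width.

48 px

Subtract both margins: 2649.5 − 2·24 = 2601.5 px.
14 columns take 14·141.25 = 1977.5 px; remaining 624 splits into 13 gaps.
g = 624 / 13 = 48 px.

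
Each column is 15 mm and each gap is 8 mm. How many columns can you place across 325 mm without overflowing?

14 columns

k columns need k·15 + (k−1)·8 = k·23 − 8.
k·23 − 8 ≤ 325 → k ≤ 333 / 23 ≈ 14.48, so k = 14.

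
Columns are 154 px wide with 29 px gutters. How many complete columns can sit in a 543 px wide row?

3 columns

k columns need k·154 + (k−1)·29 = k·183 − 29.
k·183 − 29 ≤ 543 → k ≤ 572 / 183 ≈ 3.13, so k = 3.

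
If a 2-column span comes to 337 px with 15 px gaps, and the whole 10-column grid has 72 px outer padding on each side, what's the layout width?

2 columns + 1 gap: 2c + 1·15 = 337.
2c = 337 − 15 = 322, so c = 161 px.
Adding margins, columns and gutters: 144 + 1610 + 135 = 1889 px.

1889 px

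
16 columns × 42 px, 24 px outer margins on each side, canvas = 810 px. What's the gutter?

6 px

Inside the margins: 810 − 48 = 762 px.
16·42 + 15g = 762 → 15g = 90 → g = 6 px.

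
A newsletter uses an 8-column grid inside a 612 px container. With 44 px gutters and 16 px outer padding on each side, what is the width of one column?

34 px

Take off 32 px of margins, leaving 580 px.
Subtracting 7 gutters of 44 leaves 272 for 8 columns, so c = 34 px.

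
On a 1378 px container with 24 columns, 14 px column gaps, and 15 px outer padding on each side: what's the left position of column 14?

Subtract both margins: 1378 − 2·15 = 1348 px.
24c + 23·14 = 1348 → 24c = 1026 → c = 42.75 px.
Before column 14: the margin + 13 columns + 13 column gaps.
Offset = 15 + 13·(42.75 + 14) = 15 + 737.75 = 752.75 px.

752.75 px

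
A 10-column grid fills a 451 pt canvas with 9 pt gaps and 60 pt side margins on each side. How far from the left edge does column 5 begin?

Inside the margins: 451 − 120 = 331 pt.
10 columns + 9 gaps: 10c + 9·9 = 331.
10c = 331 − 81 = 250, so c = 25 pt.
Before column 5: the margin + 4 columns + 4 gaps.
Offset = 60 + 4·(25 + 9) = 60 + 136 = 196 pt.

196 pt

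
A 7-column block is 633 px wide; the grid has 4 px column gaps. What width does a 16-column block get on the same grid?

7 columns + 6 column gaps: 7c + 6·4 = 633.
7c = 633 − 24 = 609, so c = 87 px.
16 columns plus 15 column gaps: 1392 + 60 = 1452 px.

1452 px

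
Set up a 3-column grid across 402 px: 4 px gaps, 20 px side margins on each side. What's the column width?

Content width = 402 − 2·20 = 362 px.
362 − 2·4 = 354; ÷3 gives c = 118 px.

118 px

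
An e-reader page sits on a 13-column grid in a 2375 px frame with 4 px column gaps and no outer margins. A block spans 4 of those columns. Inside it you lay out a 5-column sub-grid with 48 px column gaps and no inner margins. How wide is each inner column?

107.2 px

Subtracting 12 column gaps of 4 leaves 2327 for 13 columns, so c = 179 px.
4 columns plus 3 column gaps: 716 + 12 = 728 px.
5 columns + 4 column gaps: 5d + 4·48 = 728.
5d = 728 − 192 = 536, so d = 107.2 px.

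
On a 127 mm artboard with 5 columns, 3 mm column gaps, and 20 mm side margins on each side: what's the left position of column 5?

92 mm

Content = 127 − 2·20 = 87 mm.
Subtracting 4 column gaps of 3 leaves 75 for 5 columns, so c = 15 mm.
Before column 5: the margin + 4 columns + 4 column gaps.
Offset = 20 + 4·(15 + 3) = 20 + 72 = 92 mm.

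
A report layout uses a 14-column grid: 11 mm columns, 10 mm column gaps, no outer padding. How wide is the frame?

284 mm

Summing: 154 + 130 = 284 mm.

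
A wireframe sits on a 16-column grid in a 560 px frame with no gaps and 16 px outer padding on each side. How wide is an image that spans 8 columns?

264 px

Take off 32 px of margins, leaving 528 px.
16c = 528 → c = 33 px.
8-column span = 8·33 = 264 px.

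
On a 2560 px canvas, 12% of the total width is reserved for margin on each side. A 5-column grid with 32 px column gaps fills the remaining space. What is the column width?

Each margin = 12% of 2560 = 307.2 px; content = 2560 − 2·307.2 = 1945.6 px.
5c + 4·32 = 1945.6 → 5c = 1817.6 → c = 363.52 px.

363.52 px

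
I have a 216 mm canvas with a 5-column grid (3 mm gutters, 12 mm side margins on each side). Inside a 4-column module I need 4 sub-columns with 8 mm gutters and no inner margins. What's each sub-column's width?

Inside the margins: 216 − 24 = 192 mm.
5c + 4·3 = 192 → 5c = 180 → c = 36 mm.
Span of 4: 4·36 + 3·3 = 144 + 9 = 153 mm.
Subtracting 3 gutters of 8 leaves 129 for 4 columns, so d = 32.25 mm.

32.25 mm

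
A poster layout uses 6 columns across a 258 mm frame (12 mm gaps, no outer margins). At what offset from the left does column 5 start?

6 columns + 5 gaps: 6c + 5·12 = 258.
6c = 258 − 60 = 198, so c = 33 mm.
No margin, so column 5 starts at 4·(column + gutter) = 4·45 = 180 mm.

180 mm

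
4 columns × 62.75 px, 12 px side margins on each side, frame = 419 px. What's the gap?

Inside the margins: 419 − 24 = 395 px.
4·62.75 + 3g = 395 → 3g = 144 → g = 48 px.

48 px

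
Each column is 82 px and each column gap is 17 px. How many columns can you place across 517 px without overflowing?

k columns need k·82 + (k−1)·17 = k·99 − 17.
k·99 − 17 ≤ 517 → k ≤ 534 / 99 ≈ 5.39, so k = 5.

5 columns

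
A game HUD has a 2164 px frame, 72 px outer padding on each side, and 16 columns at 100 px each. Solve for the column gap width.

28 px

Subtract both margins: 2164 − 2·72 = 2020 px.
16·100 + 15g = 2020 → 15g = 420 → g = 28 px.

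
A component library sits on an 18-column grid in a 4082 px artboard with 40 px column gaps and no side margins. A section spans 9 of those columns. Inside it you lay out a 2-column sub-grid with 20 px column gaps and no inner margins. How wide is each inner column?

18c + 17·40 = 4082 → 18c = 3402 → c = 189 px.
9 columns plus 8 column gaps: 1701 + 320 = 2021 px.
Subtracting 1 column gap of 20 leaves 2001 for 2 columns, so d = 1000.5 px.

1000.5 px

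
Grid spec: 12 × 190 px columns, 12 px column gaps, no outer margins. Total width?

Summing: 2280 + 132 = 2412 px.

2412 px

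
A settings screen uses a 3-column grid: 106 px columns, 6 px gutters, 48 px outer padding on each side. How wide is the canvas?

426 px

Total width: 2·48 + 3·106 + 2·6 = 426 px.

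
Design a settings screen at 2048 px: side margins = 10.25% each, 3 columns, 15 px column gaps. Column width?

2048 × (1 − 2·10.25%) = 2048 × 79.5% = 1628.16 px for the columns.
Subtracting 2 column gaps of 15 leaves 1598.16 for 3 columns, so c = 532.72 px.

532.72 px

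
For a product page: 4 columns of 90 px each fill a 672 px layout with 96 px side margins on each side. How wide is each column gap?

Inside the margins: 672 − 192 = 480 px.
4 columns take 4·90 = 360 px; remaining 120 splits into 3 column gaps.
g = 120 / 3 = 40 px.

40 px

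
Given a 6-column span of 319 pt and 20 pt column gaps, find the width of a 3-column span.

Subtracting 5 column gaps of 20 leaves 219 for 6 columns, so c = 36.5 pt.
3-column span = 3·36.5 + 2·20 = 149.5 pt.

149.5 pt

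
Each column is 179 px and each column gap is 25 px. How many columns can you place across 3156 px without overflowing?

15 columns

Each extra column adds 179 + 25 = 204 px.
(3156 + 25) / 204 = 15.59, so 15 columns fit.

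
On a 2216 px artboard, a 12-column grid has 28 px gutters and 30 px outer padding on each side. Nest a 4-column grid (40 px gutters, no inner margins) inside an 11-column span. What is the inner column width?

463.5 px

Take off 60 px of margins, leaving 2156 px.
12 columns + 11 gutters: 12c + 11·28 = 2156.
12c = 2156 − 308 = 1848, so c = 154 px.
Span of 11: 11·154 + 10·28 = 1694 + 280 = 1974 px.
Subtracting 3 gutters of 40 leaves 1854 for 4 columns, so d = 463.5 px.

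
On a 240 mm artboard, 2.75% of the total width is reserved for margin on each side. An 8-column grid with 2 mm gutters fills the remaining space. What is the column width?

26.6 mm

Each margin = 2.75% of 240 = 6.6 mm; content = 240 − 2·6.6 = 226.8 mm.
Subtracting 7 gutters of 2 leaves 212.8 for 8 columns, so c = 26.6 mm.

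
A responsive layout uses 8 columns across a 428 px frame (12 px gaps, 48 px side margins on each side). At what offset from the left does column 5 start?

220 px

Content = 428 − 2·48 = 332 px.
8 columns + 7 gaps: 8c + 7·12 = 332.
8c = 332 − 84 = 248, so c = 31 px.
Before column 5: the margin + 4 columns + 4 gaps.
Offset = 48 + 4·(31 + 12) = 48 + 172 = 220 px.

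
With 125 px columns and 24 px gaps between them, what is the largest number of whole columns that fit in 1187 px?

8 columns

Each extra column adds 125 + 24 = 149 px.
(1187 + 24) / 149 = 8.13, so 8 columns fit.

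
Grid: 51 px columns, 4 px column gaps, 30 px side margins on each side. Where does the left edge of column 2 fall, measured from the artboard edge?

Column 2 starts at margin + 1·(column + gutter) = 30 + 1·55 = 85 px.

85 px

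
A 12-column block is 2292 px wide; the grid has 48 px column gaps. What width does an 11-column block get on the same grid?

2097 px

12 columns + 11 column gaps: 12c + 11·48 = 2292.
12c = 2292 − 528 = 1764, so c = 147 px.
11-column span = 11·147 + 10·48 = 2097 px.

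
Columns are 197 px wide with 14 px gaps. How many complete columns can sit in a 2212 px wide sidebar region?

10 columns

Each extra column adds 197 + 14 = 211 px.
(2212 + 14) / 211 = 10.55, so 10 columns fit.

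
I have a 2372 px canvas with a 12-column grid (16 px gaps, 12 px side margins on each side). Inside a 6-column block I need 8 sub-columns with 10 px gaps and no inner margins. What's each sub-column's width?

137 px

Inside the margins: 2372 − 24 = 2348 px.
12 columns + 11 gaps: 12c + 11·16 = 2348.
12c = 2348 − 176 = 2172, so c = 181 px.
6-column span = 6·181 + 5·16 = 1166 px.
8d + 7·10 = 1166 → 8d = 1096 → d = 137 px.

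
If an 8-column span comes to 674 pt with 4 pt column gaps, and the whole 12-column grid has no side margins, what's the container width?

1013 pt

674 − 7·4 = 646; ÷8 gives c = 80.75 pt.
Container = 12·80.75 + 11·4 = 969 + 44 = 1013 pt.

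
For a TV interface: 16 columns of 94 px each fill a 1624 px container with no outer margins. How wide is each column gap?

16·94 + 15g = 1624 → 15g = 120 → g = 8 px.

8 px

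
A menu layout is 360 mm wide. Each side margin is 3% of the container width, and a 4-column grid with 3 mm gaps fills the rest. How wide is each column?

Margins: 3% × 360 = 10.8 mm each, so content = 360 − 21.6 = 338.4 mm.
338.4 − 3·3 = 329.4; ÷4 gives c = 82.35 mm.

82.35 mm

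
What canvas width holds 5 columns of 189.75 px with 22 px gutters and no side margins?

Summing: 948.75 + 88 = 1036.75 px.

1036.75 px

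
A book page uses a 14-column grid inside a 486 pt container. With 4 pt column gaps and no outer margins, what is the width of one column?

486 − 13·4 = 434; ÷14 gives c = 31 pt.

31 pt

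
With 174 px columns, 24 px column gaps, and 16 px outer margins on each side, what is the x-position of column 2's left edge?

214 px

Column 2 starts at margin + 1·(column + gutter) = 16 + 1·198 = 214 px.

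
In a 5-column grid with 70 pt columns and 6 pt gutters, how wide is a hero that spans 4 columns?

4-column span = 4·70 + 3·6 = 298 pt.

298 pt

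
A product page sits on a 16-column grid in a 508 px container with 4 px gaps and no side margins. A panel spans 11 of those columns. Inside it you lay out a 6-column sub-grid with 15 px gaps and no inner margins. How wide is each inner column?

16 columns + 15 gaps: 16c + 15·4 = 508.
16c = 508 − 60 = 448, so c = 28 px.
Span of 11: 11·28 + 10·4 = 308 + 40 = 348 px.
6 columns + 5 gaps: 6d + 5·15 = 348.
6d = 348 − 75 = 273, so d = 45.5 px.

45.5 px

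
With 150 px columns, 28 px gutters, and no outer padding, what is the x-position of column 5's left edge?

Each column+gutter stride is 178 px; with no margin, 4 of them is 712 px.

712 px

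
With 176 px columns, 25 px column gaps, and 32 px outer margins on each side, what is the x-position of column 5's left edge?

836 px

Before column 5: the margin + 4 columns + 4 column gaps.
Offset = 32 + 4·(176 + 25) = 32 + 804 = 836 px.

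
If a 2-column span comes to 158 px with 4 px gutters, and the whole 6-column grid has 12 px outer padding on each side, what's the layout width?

506 px

2 columns + 1 gutter: 2c + 1·4 = 158.
2c = 158 − 4 = 154, so c = 77 px.
Adding margins, columns and gutters: 24 + 462 + 20 = 506 px.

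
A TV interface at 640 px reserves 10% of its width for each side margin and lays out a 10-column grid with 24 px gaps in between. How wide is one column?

Each margin = 10% of 640 = 64 px; content = 640 − 2·64 = 512 px.
Subtracting 9 gaps of 24 leaves 296 for 10 columns, so c = 29.6 px.

29.6 px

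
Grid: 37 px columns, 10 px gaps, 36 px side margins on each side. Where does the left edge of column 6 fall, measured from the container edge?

Each column+gutter stride is 47 px; 5 of them past the 36 px margin is 36 + 235 = 271 px.

271 px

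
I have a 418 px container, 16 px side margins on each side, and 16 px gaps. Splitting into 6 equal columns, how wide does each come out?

Inside the margins: 418 − 32 = 386 px.
6c + 5·16 = 386 → 6c = 306 → c = 51 px.

51 px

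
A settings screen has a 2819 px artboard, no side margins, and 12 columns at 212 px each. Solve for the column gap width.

25 px

12 columns take 12·212 = 2544 px; remaining 275 splits into 11 column gaps.
g = 275 / 11 = 25 px.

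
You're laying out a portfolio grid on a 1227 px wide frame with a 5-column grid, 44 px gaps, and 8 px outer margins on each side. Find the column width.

207 px

Content width = 1227 − 2·8 = 1211 px.
1211 − 4·44 = 1035; ÷5 gives c = 207 px.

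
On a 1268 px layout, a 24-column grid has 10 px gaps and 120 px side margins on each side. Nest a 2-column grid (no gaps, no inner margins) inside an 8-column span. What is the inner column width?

168 px

Outer content = 1268 − 2·120 = 1028 px.
Subtracting 23 gaps of 10 leaves 798 for 24 columns, so c = 33.25 px.
8 columns plus 7 gaps: 266 + 70 = 336 px.
336 / 2 = 168 px per column.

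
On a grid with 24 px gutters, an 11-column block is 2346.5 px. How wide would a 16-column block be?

3424 px

11 columns + 10 gutters: 11c + 10·24 = 2346.5.
11c = 2346.5 − 240 = 2106.5, so c = 191.5 px.
Span of 16: 16·191.5 + 15·24 = 3064 + 360 = 3424 px.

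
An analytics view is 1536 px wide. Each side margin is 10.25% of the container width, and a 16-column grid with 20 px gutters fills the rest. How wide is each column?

57.57 px

Each margin = 10.25% of 1536 = 157.44 px; content = 1536 − 2·157.44 = 1221.12 px.
Subtracting 15 gutters of 20 leaves 921.12 for 16 columns, so c = 57.57 px.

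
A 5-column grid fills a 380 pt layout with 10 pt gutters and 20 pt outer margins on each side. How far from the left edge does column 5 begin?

300 pt

Inside the margins: 380 − 40 = 340 pt.
5c + 4·10 = 340 → 5c = 300 → c = 60 pt.
Column 5 starts at margin + 4·(column + gutter) = 20 + 4·70 = 300 pt.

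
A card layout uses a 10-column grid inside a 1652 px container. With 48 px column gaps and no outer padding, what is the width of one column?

10 columns + 9 column gaps: 10c + 9·48 = 1652.
10c = 1652 − 432 = 1220, so c = 122 px.

122 px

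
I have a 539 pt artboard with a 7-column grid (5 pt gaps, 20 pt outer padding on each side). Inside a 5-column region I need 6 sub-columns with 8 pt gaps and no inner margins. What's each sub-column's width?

52.5 pt

Subtract both margins: 539 − 2·20 = 499 pt.
499 − 6·5 = 469; ÷7 gives c = 67 pt.
Span of 5: 5·67 + 4·5 = 335 + 20 = 355 pt.
6 columns + 5 gaps: 6d + 5·8 = 355.
6d = 355 − 40 = 315, so d = 52.5 pt.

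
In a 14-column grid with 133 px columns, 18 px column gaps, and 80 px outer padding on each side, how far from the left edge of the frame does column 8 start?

1137 px

Each column+gutter stride is 151 px; 7 of them past the 80 px margin is 80 + 1057 = 1137 px.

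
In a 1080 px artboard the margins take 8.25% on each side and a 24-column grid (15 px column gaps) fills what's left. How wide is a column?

23.2 px

Margins: 8.25% × 1080 = 89.1 px each, so content = 1080 − 178.2 = 901.8 px.
Subtracting 23 column gaps of 15 leaves 556.8 for 24 columns, so c = 23.2 px.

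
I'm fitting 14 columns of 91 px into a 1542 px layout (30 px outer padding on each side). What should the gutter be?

16 px

Content width = 1542 − 2·30 = 1482 px.
14 columns take 14·91 = 1274 px; remaining 208 splits into 13 gutters.
g = 208 / 13 = 16 px.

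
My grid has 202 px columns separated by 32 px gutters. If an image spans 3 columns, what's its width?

3 columns plus 2 gutters: 606 + 64 = 670 px.

670 px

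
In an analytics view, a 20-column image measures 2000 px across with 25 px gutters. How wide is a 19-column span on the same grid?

1898.75 px

20c + 19·25 = 2000 → 20c = 1525 → c = 76.25 px.
19-column span = 19·76.25 + 18·25 = 1898.75 px.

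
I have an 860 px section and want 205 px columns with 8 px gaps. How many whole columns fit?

4 columns: 4·205 + 3·8 = 844 px ≤ 860.
5 columns: 1057 px > 860. So 4.

4 columns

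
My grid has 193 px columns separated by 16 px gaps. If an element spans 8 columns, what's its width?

1656 px

8-column span = 8·193 + 7·16 = 1656 px.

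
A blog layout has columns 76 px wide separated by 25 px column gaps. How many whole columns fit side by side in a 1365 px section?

13 columns

13 columns: 13·76 + 12·25 = 1288 px ≤ 1365.
14 columns: 1389 px > 1365. So 13.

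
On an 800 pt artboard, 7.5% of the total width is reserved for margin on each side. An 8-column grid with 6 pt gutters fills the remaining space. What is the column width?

Each margin = 7.5% of 800 = 60 pt; content = 800 − 2·60 = 680 pt.
680 − 7·6 = 638; ÷8 gives c = 79.75 pt.

79.75 pt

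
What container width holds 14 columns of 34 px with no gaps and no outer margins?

476 px

Container = 14·34 = 476 = 476 px.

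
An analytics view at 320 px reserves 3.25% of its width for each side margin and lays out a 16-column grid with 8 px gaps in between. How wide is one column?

11.2 px

Each margin = 3.25% of 320 = 10.4 px; content = 320 − 2·10.4 = 299.2 px.
16c + 15·8 = 299.2 → 16c = 179.2 → c = 11.2 px.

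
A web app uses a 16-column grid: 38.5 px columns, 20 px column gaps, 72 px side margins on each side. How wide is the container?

Adding margins, columns and gutters: 144 + 616 + 300 = 1060 px.

1060 px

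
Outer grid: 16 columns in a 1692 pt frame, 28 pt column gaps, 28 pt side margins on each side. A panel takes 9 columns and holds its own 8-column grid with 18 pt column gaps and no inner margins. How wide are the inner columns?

Take off 56 pt of margins, leaving 1636 pt.
16c + 15·28 = 1636 → 16c = 1216 → c = 76 pt.
9-column span = 9·76 + 8·28 = 908 pt.
Subtracting 7 column gaps of 18 leaves 782 for 8 columns, so d = 97.75 pt.

97.75 pt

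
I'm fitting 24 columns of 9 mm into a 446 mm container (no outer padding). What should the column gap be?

10 mm

Columns use 216 mm, leaving 230 mm across 23 column gaps = 10 mm each.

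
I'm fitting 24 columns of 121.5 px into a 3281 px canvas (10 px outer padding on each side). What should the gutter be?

15 px

Take off 20 px of margins, leaving 3261 px.
24 columns take 24·121.5 = 2916 px; remaining 345 splits into 23 gutters.
g = 345 / 23 = 15 px.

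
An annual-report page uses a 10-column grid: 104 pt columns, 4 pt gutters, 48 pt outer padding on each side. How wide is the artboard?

Adding margins, columns and gutters: 96 + 1040 + 36 = 1172 pt.

1172 pt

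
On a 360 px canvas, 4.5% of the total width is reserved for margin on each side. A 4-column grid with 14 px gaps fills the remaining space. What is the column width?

71.4 px

Each margin = 4.5% of 360 = 16.2 px; content = 360 − 2·16.2 = 327.6 px.
4 columns + 3 gaps: 4c + 3·14 = 327.6.
4c = 327.6 − 42 = 285.6, so c = 71.4 px.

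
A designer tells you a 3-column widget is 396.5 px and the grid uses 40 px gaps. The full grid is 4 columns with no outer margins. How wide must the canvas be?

542 px

396.5 − 2·40 = 316.5; ÷3 gives c = 105.5 px.
Summing: 422 + 120 = 542 px.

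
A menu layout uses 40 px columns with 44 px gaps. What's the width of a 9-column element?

9-column span = 9·40 + 8·44 = 712 px.

712 px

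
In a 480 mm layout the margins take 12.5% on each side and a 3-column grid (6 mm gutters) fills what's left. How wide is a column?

480 × (1 − 2·12.5%) = 480 × 75% = 360 mm for the columns.
3 columns + 2 gutters: 3c + 2·6 = 360.
3c = 360 − 12 = 348, so c = 116 mm.

116 mm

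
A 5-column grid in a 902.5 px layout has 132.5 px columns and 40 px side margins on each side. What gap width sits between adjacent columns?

Subtract both margins: 902.5 − 2·40 = 822.5 px.
5·132.5 + 4g = 822.5 → 4g = 160 → g = 40 px.

40 px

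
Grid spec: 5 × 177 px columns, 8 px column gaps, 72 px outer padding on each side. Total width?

Canvas = 2·72 + 5·177 + 4·8 = 144 + 885 + 32 = 1061 px.

1061 px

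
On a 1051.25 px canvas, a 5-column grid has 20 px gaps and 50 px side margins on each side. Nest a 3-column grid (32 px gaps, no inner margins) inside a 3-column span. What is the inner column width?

Inside the margins: 1051.25 − 100 = 951.25 px.
Subtracting 4 gaps of 20 leaves 871.25 for 5 columns, so c = 174.25 px.
Span of 3: 3·174.25 + 2·20 = 522.75 + 40 = 562.75 px.
3 columns + 2 gaps: 3d + 2·32 = 562.75.
3d = 562.75 − 64 = 498.75, so d = 166.25 px.

166.25 px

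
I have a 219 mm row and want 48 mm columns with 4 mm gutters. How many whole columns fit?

4 columns

k columns need k·48 + (k−1)·4 = k·52 − 4.
k·52 − 4 ≤ 219 → k ≤ 223 / 52 ≈ 4.29, so k = 4.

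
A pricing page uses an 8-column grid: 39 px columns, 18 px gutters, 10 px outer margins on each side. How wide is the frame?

Adding margins, columns and gutters: 20 + 312 + 126 = 458 px.

458 px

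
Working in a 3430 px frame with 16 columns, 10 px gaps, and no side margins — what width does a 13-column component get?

2785 px

3430 − 15·10 = 3280; ÷16 gives c = 205 px.
Span of 13: 13·205 + 12·10 = 2665 + 120 = 2785 px.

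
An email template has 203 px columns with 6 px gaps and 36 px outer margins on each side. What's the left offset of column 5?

Each column+gutter stride is 209 px; 4 of them past the 36 px margin is 36 + 836 = 872 px.

872 px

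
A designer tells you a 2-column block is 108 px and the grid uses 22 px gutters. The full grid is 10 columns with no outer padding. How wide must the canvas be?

2c + 1·22 = 108 → 2c = 86 → c = 43 px.
Canvas = 10·43 + 9·22 = 430 + 198 = 628 px.

628 px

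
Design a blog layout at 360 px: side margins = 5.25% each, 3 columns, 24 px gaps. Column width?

91.4 px

Each margin = 5.25% of 360 = 18.9 px; content = 360 − 2·18.9 = 322.2 px.
Subtracting 2 gaps of 24 leaves 274.2 for 3 columns, so c = 91.4 px.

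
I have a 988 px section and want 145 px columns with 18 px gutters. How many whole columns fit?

6 columns

k columns need k·145 + (k−1)·18 = k·163 − 18.
k·163 − 18 ≤ 988 → k ≤ 1006 / 163 ≈ 6.17, so k = 6.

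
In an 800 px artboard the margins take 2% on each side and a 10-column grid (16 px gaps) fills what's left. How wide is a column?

62.4 px

800 × (1 − 2·2%) = 800 × 96% = 768 px for the columns.
10 columns + 9 gaps: 10c + 9·16 = 768.
10c = 768 − 144 = 624, so c = 62.4 px.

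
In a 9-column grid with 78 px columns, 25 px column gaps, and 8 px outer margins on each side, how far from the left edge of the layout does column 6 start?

Each column+gutter stride is 103 px; 5 of them past the 8 px margin is 8 + 515 = 523 px.

523 px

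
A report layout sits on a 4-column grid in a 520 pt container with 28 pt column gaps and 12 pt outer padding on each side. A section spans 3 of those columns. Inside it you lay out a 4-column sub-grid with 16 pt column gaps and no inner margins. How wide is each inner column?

79.25 pt

Outer content = 520 − 2·12 = 496 pt.
Subtracting 3 column gaps of 28 leaves 412 for 4 columns, so c = 103 pt.
Span of 3: 3·103 + 2·28 = 309 + 56 = 365 pt.
365 − 3·16 = 317; ÷4 gives d = 79.25 pt.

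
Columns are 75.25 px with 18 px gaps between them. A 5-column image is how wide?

5 columns plus 4 gaps: 376.25 + 72 = 448.25 px.

448.25 px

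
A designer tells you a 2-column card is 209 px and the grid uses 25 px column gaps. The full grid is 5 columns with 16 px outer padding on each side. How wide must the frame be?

2 columns + 1 column gap: 2c + 1·25 = 209.
2c = 209 − 25 = 184, so c = 92 px.
Adding margins, columns and gutters: 32 + 460 + 100 = 592 px.

592 px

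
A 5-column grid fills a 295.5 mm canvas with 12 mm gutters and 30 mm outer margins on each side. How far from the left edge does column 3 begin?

Subtract both margins: 295.5 − 2·30 = 235.5 mm.
235.5 − 4·12 = 187.5; ÷5 gives c = 37.5 mm.
Each column+gutter stride is 49.5 mm; 2 of them past the 30 mm margin is 30 + 99 = 129 mm.

129 mm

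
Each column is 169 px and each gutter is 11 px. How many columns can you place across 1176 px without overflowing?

6 columns

k columns need k·169 + (k−1)·11 = k·180 − 11.
k·180 − 11 ≤ 1176 → k ≤ 1187 / 180 ≈ 6.59, so k = 6.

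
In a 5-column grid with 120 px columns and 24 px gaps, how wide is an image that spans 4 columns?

552 px

4 columns plus 3 gaps: 480 + 72 = 552 px.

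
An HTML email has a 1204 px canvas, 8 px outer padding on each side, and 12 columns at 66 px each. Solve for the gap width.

Content width = 1204 − 2·8 = 1188 px.
Columns use 792 px, leaving 396 px across 11 gaps = 36 px each.

36 px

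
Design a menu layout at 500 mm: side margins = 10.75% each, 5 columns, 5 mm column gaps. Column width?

500 × (1 − 2·10.75%) = 500 × 78.5% = 392.5 mm for the columns.
5c + 4·5 = 392.5 → 5c = 372.5 → c = 74.5 mm.

74.5 mm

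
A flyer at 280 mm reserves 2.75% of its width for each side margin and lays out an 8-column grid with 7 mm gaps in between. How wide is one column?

26.95 mm

Each margin = 2.75% of 280 = 7.7 mm; content = 280 − 2·7.7 = 264.6 mm.
8c + 7·7 = 264.6 → 8c = 215.6 → c = 26.95 mm.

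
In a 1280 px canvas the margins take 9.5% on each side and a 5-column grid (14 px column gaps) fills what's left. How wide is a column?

Each margin = 9.5% of 1280 = 121.6 px; content = 1280 − 2·121.6 = 1036.8 px.
5c + 4·14 = 1036.8 → 5c = 980.8 → c = 196.16 px.

196.16 px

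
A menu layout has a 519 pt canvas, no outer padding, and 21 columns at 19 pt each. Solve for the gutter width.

6 pt

21 columns take 21·19 = 399 pt; remaining 120 splits into 20 gutters.
g = 120 / 20 = 6 pt.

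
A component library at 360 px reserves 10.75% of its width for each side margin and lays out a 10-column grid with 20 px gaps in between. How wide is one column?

Each margin = 10.75% of 360 = 38.7 px; content = 360 − 2·38.7 = 282.6 px.
282.6 − 9·20 = 102.6; ÷10 gives c = 10.26 px.

10.26 px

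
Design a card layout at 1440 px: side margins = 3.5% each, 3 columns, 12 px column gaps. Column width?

Each margin = 3.5% of 1440 = 50.4 px; content = 1440 − 2·50.4 = 1339.2 px.
3 columns + 2 column gaps: 3c + 2·12 = 1339.2.
3c = 1339.2 − 24 = 1315.2, so c = 438.4 px.

438.4 px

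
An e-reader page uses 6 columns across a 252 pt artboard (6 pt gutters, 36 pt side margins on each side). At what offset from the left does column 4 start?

129 pt

Inside the margins: 252 − 72 = 180 pt.
Subtracting 5 gutters of 6 leaves 150 for 6 columns, so c = 25 pt.
Before column 4: the margin + 3 columns + 3 gutters.
Offset = 36 + 3·(25 + 6) = 36 + 93 = 129 pt.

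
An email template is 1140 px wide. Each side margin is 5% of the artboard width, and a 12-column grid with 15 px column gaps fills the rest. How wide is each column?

Margins: 5% × 1140 = 57 px each, so content = 1140 − 114 = 1026 px.
1026 − 11·15 = 861; ÷12 gives c = 71.75 px.

71.75 px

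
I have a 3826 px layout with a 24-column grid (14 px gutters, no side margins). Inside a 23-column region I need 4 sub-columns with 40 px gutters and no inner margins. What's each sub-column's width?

Subtracting 23 gutters of 14 leaves 3504 for 24 columns, so c = 146 px.
23-column span = 23·146 + 22·14 = 3666 px.
3666 − 3·40 = 3546; ÷4 gives d = 886.5 px.

886.5 px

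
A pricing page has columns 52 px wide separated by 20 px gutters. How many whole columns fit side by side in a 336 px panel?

4 columns

Each extra column adds 52 + 20 = 72 px.
(336 + 20) / 72 = 4.94, so 4 columns fit.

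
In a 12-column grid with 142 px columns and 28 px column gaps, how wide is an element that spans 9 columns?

Span of 9: 9·142 + 8·28 = 1278 + 224 = 1502 px.

1502 px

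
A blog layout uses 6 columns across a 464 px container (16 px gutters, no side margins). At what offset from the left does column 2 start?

80 px

6 columns + 5 gutters: 6c + 5·16 = 464.
6c = 464 − 80 = 384, so c = 64 px.
No margin, so column 2 starts at 1·(column + gutter) = 1·80 = 80 px.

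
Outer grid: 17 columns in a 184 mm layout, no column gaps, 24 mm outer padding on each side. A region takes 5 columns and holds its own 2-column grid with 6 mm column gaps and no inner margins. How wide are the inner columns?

Inside the margins: 184 − 48 = 136 mm.
17c = 136 → c = 8 mm.
5-column span = 5·8 = 40 mm.
2 columns + 1 column gap: 2d + 1·6 = 40.
2d = 40 − 6 = 34, so d = 17 mm.

17 mm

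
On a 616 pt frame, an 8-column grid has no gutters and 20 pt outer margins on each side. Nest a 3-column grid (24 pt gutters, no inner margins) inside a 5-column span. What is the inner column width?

Inside the margins: 616 − 40 = 576 pt.
With no gutters, each column is 576/8 = 72 pt.
5-column span = 5·72 = 360 pt.
Subtracting 2 gutters of 24 leaves 312 for 3 columns, so d = 104 pt.

104 pt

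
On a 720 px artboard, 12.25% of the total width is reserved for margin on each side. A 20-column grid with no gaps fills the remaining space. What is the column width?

27.18 px

Each margin = 12.25% of 720 = 88.2 px; content = 720 − 2·88.2 = 543.6 px.
With no gaps, each column is 543.6/20 = 27.18 px.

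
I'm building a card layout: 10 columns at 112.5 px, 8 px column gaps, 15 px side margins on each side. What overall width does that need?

1227 px

Layout = 2·15 + 10·112.5 + 9·8 = 30 + 1125 + 72 = 1227 px.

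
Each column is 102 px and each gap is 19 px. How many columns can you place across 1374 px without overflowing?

11 columns

k columns need k·102 + (k−1)·19 = k·121 − 19.
k·121 − 19 ≤ 1374 → k ≤ 1393 / 121 ≈ 11.51, so k = 11.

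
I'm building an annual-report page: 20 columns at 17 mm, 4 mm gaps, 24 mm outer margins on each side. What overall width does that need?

Total width: 2·24 + 20·17 + 19·4 = 464 mm.

464 mm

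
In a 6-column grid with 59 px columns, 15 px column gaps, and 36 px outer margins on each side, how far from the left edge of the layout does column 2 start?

Each column+gutter stride is 74 px; 1 of them past the 36 px margin is 36 + 74 = 110 px.

110 px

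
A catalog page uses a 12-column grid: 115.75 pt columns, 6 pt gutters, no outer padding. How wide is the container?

1455 pt

Summing: 1389 + 66 = 1455 pt.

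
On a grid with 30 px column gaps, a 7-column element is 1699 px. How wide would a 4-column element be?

958 px

7 columns + 6 column gaps: 7c + 6·30 = 1699.
7c = 1699 − 180 = 1519, so c = 217 px.
4 columns plus 3 column gaps: 868 + 90 = 958 px.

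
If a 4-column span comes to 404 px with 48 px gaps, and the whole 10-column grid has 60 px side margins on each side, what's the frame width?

1202 px

Subtracting 3 gaps of 48 leaves 260 for 4 columns, so c = 65 px.
Adding margins, columns and gutters: 120 + 650 + 432 = 1202 px.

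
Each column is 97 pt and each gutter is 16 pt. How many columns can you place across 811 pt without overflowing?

k columns need k·97 + (k−1)·16 = k·113 − 16.
k·113 − 16 ≤ 811 → k ≤ 827 / 113 ≈ 7.32, so k = 7.

7 columns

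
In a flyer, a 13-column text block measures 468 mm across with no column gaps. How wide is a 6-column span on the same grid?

With no column gaps, each column is 468/13 = 36 mm.
6-column span = 6·36 = 216 mm.

216 mm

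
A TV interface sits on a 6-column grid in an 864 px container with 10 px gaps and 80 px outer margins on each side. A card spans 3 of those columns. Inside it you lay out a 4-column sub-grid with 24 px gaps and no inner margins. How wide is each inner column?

Outer content = 864 − 2·80 = 704 px.
6 columns + 5 gaps: 6c + 5·10 = 704.
6c = 704 − 50 = 654, so c = 109 px.
3-column span = 3·109 + 2·10 = 347 px.
Subtracting 3 gaps of 24 leaves 275 for 4 columns, so d = 68.75 px.

68.75 px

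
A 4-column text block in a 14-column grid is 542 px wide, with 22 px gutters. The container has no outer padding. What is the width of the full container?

1952 px

Subtracting 3 gutters of 22 leaves 476 for 4 columns, so c = 119 px.
Summing: 1666 + 286 = 1952 px.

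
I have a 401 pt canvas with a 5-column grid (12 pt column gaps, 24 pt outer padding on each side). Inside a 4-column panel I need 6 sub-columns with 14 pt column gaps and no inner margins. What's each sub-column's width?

35 pt

Inside the margins: 401 − 48 = 353 pt.
5c + 4·12 = 353 → 5c = 305 → c = 61 pt.
4-column span = 4·61 + 3·12 = 280 pt.
6d + 5·14 = 280 → 6d = 210 → d = 35 pt.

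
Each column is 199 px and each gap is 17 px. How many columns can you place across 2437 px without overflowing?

11 columns

Each extra column adds 199 + 17 = 216 px.
(2437 + 17) / 216 = 11.36, so 11 columns fit.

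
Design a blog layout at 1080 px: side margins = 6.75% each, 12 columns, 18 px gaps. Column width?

Each margin = 6.75% of 1080 = 72.9 px; content = 1080 − 2·72.9 = 934.2 px.
Subtracting 11 gaps of 18 leaves 736.2 for 12 columns, so c = 61.35 px.

61.35 px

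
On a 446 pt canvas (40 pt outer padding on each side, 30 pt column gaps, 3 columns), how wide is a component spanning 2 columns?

234 pt

Take off 80 pt of margins, leaving 366 pt.
Subtracting 2 column gaps of 30 leaves 306 for 3 columns, so c = 102 pt.
2-column span = 2·102 + 1·30 = 234 pt.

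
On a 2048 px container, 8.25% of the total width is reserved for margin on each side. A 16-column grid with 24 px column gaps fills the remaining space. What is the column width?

84.38 px

Margins: 8.25% × 2048 = 168.96 px each, so content = 2048 − 337.92 = 1710.08 px.
1710.08 − 15·24 = 1350.08; ÷16 gives c = 84.38 px.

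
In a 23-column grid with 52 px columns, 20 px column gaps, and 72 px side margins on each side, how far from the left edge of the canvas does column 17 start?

1224 px

Each column+gutter stride is 72 px; 16 of them past the 72 px margin is 72 + 1152 = 1224 px.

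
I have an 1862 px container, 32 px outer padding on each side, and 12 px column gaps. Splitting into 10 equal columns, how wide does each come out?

169 px

Subtract both margins: 1862 − 2·32 = 1798 px.
10c + 9·12 = 1798 → 10c = 1690 → c = 169 px.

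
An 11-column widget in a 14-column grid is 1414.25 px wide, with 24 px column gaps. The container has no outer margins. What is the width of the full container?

1806.5 px

1414.25 − 10·24 = 1174.25; ÷11 gives c = 106.75 px.
Container = 14·106.75 + 13·24 = 1494.5 + 312 = 1806.5 px.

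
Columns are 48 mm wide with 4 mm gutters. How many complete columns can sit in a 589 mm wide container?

11 columns

k columns need k·48 + (k−1)·4 = k·52 − 4.
k·52 − 4 ≤ 589 → k ≤ 593 / 52 ≈ 11.40, so k = 11.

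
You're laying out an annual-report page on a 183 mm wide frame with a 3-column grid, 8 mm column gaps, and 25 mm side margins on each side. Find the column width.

Subtract both margins: 183 − 2·25 = 133 mm.
3 columns + 2 column gaps: 3c + 2·8 = 133.
3c = 133 − 16 = 117, so c = 39 mm.

39 mm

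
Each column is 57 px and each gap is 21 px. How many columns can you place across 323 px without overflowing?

k columns need k·57 + (k−1)·21 = k·78 − 21.
k·78 − 21 ≤ 323 → k ≤ 344 / 78 ≈ 4.41, so k = 4.

4 columns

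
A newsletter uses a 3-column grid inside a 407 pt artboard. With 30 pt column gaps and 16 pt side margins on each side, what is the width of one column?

105 pt

Subtract both margins: 407 − 2·16 = 375 pt.
3c + 2·30 = 375 → 3c = 315 → c = 105 pt.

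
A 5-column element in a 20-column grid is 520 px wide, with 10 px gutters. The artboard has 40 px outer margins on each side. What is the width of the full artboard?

2190 px

Subtracting 4 gutters of 10 leaves 480 for 5 columns, so c = 96 px.
Adding margins, columns and gutters: 80 + 1920 + 190 = 2190 px.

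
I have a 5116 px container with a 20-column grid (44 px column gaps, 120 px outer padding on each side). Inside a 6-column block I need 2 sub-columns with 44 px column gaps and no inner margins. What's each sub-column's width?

694 px

Take off 240 px of margins, leaving 4876 px.
4876 − 19·44 = 4040; ÷20 gives c = 202 px.
6-column span = 6·202 + 5·44 = 1432 px.
2 columns + 1 column gap: 2d + 1·44 = 1432.
2d = 1432 − 44 = 1388, so d = 694 px.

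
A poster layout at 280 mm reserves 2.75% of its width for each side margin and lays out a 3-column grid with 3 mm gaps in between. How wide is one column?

280 × (1 − 2·2.75%) = 280 × 94.5% = 264.6 mm for the columns.
3 columns + 2 gaps: 3c + 2·3 = 264.6.
3c = 264.6 − 6 = 258.6, so c = 86.2 mm.

86.2 mm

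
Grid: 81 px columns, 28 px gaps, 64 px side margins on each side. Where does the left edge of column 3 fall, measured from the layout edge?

282 px

Each column+gutter stride is 109 px; 2 of them past the 64 px margin is 64 + 218 = 282 px.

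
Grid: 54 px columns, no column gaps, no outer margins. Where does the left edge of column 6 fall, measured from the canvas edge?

270 px

Before column 6: 5 columns + 5 column gaps.
Offset = 5·(54 + 0) = 5·54 = 270 px.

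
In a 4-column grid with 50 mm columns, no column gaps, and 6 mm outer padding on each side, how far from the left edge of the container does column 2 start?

Each column+gutter stride is 50 mm; 1 of them past the 6 mm margin is 6 + 50 = 56 mm.

56 mm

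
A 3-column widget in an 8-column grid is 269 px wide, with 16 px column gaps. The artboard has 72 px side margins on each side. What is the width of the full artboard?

Subtracting 2 column gaps of 16 leaves 237 for 3 columns, so c = 79 px.
Adding margins, columns and gutters: 144 + 632 + 112 = 888 px.

888 px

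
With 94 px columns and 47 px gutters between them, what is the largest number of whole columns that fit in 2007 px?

14 columns: 14·94 + 13·47 = 1927 px ≤ 2007.
15 columns: 2068 px > 2007. So 14.

14 columns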